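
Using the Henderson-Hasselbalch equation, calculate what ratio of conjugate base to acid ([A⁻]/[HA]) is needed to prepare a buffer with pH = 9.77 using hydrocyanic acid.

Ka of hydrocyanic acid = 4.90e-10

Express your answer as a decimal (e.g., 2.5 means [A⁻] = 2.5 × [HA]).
[A⁻]/[HA] = 2.885

pKa = −log(4.90e-10) = 9.3098. pH = pKa + log([A⁻]/[HA]). 9.77 = 9.3098 + log(ratio). log(ratio) = 9.77 − 9.3098 = 0.4602. ratio = 10^(0.4602) = 2.885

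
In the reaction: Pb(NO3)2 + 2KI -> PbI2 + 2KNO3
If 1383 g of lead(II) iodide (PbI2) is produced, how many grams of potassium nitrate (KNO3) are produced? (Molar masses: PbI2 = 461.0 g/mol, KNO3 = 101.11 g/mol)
Moles of PbI2 = 1383 g ÷ 461.0 g/mol = 3 mol
Mole ratio: 2 mol KNO3 / 1 mol PbI2
Moles of KNO3 = 3 × (2/1) = 6 mol
Mass of KNO3 = 6 mol × 101.11 g/mol = 606.7 g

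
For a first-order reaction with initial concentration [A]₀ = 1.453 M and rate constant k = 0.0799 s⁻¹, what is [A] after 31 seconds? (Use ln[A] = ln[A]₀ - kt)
0.1221 M

ln[A] = ln[A]₀ - k·t = ln(1.453) - (0.0799)·(31) = 0.3736 - 2.4769 = -2.1033
[A] = e^(-2.1033) = 0.1221 M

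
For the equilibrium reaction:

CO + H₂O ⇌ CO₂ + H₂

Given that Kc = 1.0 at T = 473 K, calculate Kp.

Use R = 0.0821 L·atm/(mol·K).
K_p = 1.0000

Δn = (moles gaseous products) − (moles gaseous reactants) = 0
T = 473 K; RT = 0.0821 × 473 = 38.8333
Kp = Kc·(RT)^Δn = 1.0 × (38.8333)^0 = 1.0 × 1 = 1.0000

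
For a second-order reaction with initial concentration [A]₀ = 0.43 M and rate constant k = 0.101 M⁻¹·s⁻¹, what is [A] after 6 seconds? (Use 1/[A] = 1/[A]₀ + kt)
0.3411 M

1/[A] = 1/[A]₀ + k·t = 1/0.43 + (0.101)·(6) = 2.3256 + 0.6060 = 2.9316
[A] = 1/2.9316 = 0.3411 M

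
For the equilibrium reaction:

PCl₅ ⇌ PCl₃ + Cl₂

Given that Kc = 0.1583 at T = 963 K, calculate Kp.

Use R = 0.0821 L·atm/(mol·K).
K_p = 12.5156

Δn = (moles gaseous products) − (moles gaseous reactants) = 1
T = 963 K; RT = 0.0821 × 963 = 79.0623
Kp = Kc·(RT)^Δn = 0.1583 × (79.0623)^1 = 0.1583 × 79.0623 = 12.5156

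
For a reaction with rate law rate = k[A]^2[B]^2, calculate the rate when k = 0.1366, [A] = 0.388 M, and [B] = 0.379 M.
0.002954 M/s

rate = k·[A]^2·[B]^2 = 0.1366·(0.388)^2·(0.379)^2 = 0.1366·0.150544·0.143641 = 0.002954 M/s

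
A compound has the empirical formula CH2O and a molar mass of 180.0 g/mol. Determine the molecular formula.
Empirical formula mass of CH2O = 30.03 g/mol
Multiplier = 180.0 / 30.03 ≈ 6
Molecular formula = (CH2O) × 6 = C6H12O6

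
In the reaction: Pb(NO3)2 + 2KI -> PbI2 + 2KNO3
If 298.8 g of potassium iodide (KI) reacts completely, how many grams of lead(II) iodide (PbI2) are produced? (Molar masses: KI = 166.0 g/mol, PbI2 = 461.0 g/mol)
Moles of KI = 298.8 g ÷ 166.0 g/mol = 1.8 mol
Mole ratio: 1 mol PbI2 / 2 mol KI
Moles of PbI2 = 1.8 × (1/2) = 0.9 mol
Mass of PbI2 = 0.9 mol × 461.0 g/mol = 414.9 g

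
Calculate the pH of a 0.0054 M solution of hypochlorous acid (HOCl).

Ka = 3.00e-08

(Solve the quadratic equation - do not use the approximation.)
pH = 4.90

x² + Ka×x - Ka×C = 0. Using quadratic formula: [H⁺] = 1.2713e-05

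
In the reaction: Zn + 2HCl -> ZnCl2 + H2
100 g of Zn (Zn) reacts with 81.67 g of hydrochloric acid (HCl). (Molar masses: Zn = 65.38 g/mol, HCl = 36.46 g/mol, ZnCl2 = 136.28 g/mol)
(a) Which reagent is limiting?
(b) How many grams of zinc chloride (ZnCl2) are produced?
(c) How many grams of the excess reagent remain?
(a) HCl, (b) 152.6 g, (c) 26.77 g

Moles of Zn = 100 g ÷ 65.38 g/mol = 1.52952 mol
Moles of HCl = 81.67 g ÷ 36.46 g/mol = 2.23999 mol
Moles ÷ coefficient: Zn: 1.52952/1 = 1.53, HCl: 2.23999/2 = 1.12
(a) HCl has the smaller value, so HCl is the limiting reagent.
(b) Moles of ZnCl2 = 2.23999 mol HCl × (1/2) = 1.11999 mol; mass = 1.11999 mol × 136.28 g/mol = 152.6 g
(c) Zn consumed = 2.23999 × (1/2) = 1.11999 mol; remaining = 1.52952 − 1.11999 = 0.409525 mol; mass = 0.409525 mol × 65.38 g/mol = 26.77 g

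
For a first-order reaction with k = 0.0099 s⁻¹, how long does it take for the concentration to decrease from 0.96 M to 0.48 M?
70.01 s

From ln[A] = ln[A]₀ - k·t: t = ln([A]₀/[A])/k = ln(0.96/0.48)/0.0099 = ln(2.0000)/0.0099 = 0.6931/0.0099 = 70.01 s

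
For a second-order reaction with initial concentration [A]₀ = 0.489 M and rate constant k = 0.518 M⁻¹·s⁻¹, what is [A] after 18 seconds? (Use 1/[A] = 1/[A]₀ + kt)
0.0880 M

1/[A] = 1/[A]₀ + k·t = 1/0.489 + (0.518)·(18) = 2.0450 + 9.3240 = 11.3690
[A] = 1/11.3690 = 0.0880 M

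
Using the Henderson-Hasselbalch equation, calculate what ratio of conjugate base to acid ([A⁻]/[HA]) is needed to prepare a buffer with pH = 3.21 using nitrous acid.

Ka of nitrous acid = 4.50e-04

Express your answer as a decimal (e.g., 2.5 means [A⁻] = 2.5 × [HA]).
[A⁻]/[HA] = 0.730

pKa = −log(4.50e-04) = 3.3468. pH = pKa + log([A⁻]/[HA]). 3.21 = 3.3468 + log(ratio). log(ratio) = 3.21 − 3.3468 = -0.1368. ratio = 10^(-0.1368) = 0.730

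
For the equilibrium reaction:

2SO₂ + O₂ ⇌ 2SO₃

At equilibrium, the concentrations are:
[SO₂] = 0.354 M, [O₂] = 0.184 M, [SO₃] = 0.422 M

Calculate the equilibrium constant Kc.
K_c = 7.7233

Kc = ([SO₃]^2) / ([SO₂]^2 × [O₂])
   = ((0.422)^2) / ((0.354)^2·(0.184))
   = 0.17808 / 0.023058 = 7.7233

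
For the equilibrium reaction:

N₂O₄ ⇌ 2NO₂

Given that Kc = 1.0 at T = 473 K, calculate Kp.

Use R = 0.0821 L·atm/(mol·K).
K_p = 38.8333

Δn = (moles gaseous products) − (moles gaseous reactants) = 1
T = 473 K; RT = 0.0821 × 473 = 38.8333
Kp = Kc·(RT)^Δn = 1.0 × (38.8333)^1 = 1.0 × 38.8333 = 38.8333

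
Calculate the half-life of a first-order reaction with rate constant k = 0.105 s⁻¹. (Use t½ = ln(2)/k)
6.60 s

t½ = ln(2)/k = 0.6931/0.105 = 6.60 s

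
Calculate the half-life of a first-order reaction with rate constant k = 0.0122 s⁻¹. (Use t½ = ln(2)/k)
56.82 s

t½ = ln(2)/k = 0.6931/0.0122 = 56.82 s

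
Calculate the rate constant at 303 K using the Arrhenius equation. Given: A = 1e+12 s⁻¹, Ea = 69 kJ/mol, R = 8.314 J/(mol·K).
1.27e+00 s⁻¹

k = A·exp(-Ea/(R·T)) = 1e+12·exp(-69000/(8.314·303)) = 1e+12·exp(-27.3903) = 1e+12·1.2722e-12 = 1.27e+00 s⁻¹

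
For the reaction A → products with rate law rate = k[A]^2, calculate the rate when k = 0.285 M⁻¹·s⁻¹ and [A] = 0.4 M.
0.0456 M/s

rate = k·[A]^2 = 0.285·(0.4)^2 = 0.285·0.16 = 0.0456 M/s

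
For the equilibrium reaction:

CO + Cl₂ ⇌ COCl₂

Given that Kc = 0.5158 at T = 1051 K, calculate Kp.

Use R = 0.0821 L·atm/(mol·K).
K_p = 0.0060

Δn = (moles gaseous products) − (moles gaseous reactants) = -1
T = 1051 K; RT = 0.0821 × 1051 = 86.2871
Kp = Kc·(RT)^Δn = 0.5158 × (86.2871)^-1 = 0.5158 × 0.0115892 = 0.0060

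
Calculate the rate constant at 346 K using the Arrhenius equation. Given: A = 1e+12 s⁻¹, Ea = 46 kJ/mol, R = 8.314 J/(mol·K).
1.14e+05 s⁻¹

k = A·exp(-Ea/(R·T)) = 1e+12·exp(-46000/(8.314·346)) = 1e+12·exp(-15.9909) = 1e+12·1.1357e-07 = 1.14e+05 s⁻¹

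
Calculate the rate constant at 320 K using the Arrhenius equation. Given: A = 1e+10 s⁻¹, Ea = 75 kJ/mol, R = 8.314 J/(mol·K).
5.72e-03 s⁻¹

k = A·exp(-Ea/(R·T)) = 1e+10·exp(-75000/(8.314·320)) = 1e+10·exp(-28.1904) = 1e+10·5.7156e-13 = 5.72e-03 s⁻¹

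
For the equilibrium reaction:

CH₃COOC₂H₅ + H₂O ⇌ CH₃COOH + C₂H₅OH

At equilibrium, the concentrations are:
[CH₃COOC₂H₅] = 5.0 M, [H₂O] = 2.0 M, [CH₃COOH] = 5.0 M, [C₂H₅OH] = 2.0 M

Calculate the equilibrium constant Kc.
K_c = 1.0000

Kc = ([CH₃COOH] × [C₂H₅OH]) / ([CH₃COOC₂H₅] × [H₂O])
   = ((5.0)·(2.0)) / ((5.0)·(2.0))
   = 10 / 10 = 1.0000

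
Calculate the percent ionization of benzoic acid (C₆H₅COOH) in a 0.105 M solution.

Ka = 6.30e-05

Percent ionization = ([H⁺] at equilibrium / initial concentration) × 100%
Percent ionization = 2.42%

Let x = [H⁺]. Ka = x²/(C - x) ⇒ x² + (6.30e-05)x - (6.30e-05)(0.105) = 0. x = 2.5407e-03. Percent = (2.5407e-03/0.105) × 100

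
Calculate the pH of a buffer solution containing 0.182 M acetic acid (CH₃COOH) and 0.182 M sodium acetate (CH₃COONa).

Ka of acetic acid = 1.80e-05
pH = 4.74

pKa = -log(1.80e-05) = 4.74. pH = pKa + log([A⁻]/[HA]) = 4.74 + log(0.182/0.182)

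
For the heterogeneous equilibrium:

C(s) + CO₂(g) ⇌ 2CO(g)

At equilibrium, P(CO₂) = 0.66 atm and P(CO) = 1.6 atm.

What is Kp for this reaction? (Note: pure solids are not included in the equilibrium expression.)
K_p = 3.879

Solid C is excluded.
Kp = P(CO)²/P(CO₂) = (1.6)²/0.66 = 2.56/0.66 = 3.879.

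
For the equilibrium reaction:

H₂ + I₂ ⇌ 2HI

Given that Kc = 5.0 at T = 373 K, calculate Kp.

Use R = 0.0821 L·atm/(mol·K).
K_p = 5.0000

Δn = (moles gaseous products) − (moles gaseous reactants) = 0
T = 373 K; RT = 0.0821 × 373 = 30.6233
Kp = Kc·(RT)^Δn = 5.0 × (30.6233)^0 = 5.0 × 1 = 5.0000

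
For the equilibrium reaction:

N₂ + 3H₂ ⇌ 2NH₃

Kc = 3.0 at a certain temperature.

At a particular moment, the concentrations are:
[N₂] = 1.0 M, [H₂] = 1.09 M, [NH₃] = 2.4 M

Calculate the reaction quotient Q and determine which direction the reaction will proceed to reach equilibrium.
Q = 4.448, Q > K, reaction proceeds reverse (toward reactants)

Q = ([NH₃]^2) / ([N₂] × [H₂]^3)
  = ((2.4)^2) / ((1.0)·(1.09)^3) = 5.76/1.295 = 4.448
Since Q = 4.448 > Kc = 3.0, the reaction proceeds reverse (toward reactants) to reach equilibrium.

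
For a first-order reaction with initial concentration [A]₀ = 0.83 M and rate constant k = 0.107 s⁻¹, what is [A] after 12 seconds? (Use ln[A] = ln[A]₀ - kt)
0.2298 M

ln[A] = ln[A]₀ - k·t = ln(0.83) - (0.107)·(12) = -0.1863 - 1.2840 = -1.4703
[A] = e^(-1.4703) = 0.2298 M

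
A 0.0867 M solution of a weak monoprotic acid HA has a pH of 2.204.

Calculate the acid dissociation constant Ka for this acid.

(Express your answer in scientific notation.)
K_a = 4.86e-04

[H⁺] = 10^(−pH) = 10^(−2.204) = 6.252e-03 M. For HA ⇌ H⁺ + A⁻, Ka = x²/(C − x) = (6.252e-03)²/(0.0867 − 6.252e-03) = 4.86e-04.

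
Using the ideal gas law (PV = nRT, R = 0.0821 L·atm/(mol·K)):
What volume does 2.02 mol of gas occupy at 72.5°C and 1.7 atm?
T = 72.5°C + 273.15 = 345.65 K
V = nRT/P = (2.02 × 0.0821 × 345.65) / 1.7
V = 33.72 L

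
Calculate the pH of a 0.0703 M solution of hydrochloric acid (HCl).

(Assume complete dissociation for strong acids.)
pH = 1.15

[H⁺] = 0.0703 M for strong acid. pH = -log[H⁺] = -log(0.0703)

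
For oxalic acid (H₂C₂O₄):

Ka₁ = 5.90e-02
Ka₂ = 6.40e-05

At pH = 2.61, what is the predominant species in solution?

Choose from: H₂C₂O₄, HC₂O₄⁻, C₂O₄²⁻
HC₂O₄⁻

pKa1 = 1.23, pKa2 = 4.19. Each pKa is the crossover between adjacent species; pH = 2.61 lies in the region where HC₂O₄⁻ predominates.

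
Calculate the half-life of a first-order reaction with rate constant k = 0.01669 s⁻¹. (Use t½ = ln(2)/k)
41.53 s

t½ = ln(2)/k = 0.6931/0.01669 = 41.53 s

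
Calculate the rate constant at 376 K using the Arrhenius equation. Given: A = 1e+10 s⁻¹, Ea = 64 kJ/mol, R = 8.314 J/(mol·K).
1.28e+01 s⁻¹

k = A·exp(-Ea/(R·T)) = 1e+10·exp(-64000/(8.314·376)) = 1e+10·exp(-20.4730) = 1e+10·1.2843e-09 = 1.28e+01 s⁻¹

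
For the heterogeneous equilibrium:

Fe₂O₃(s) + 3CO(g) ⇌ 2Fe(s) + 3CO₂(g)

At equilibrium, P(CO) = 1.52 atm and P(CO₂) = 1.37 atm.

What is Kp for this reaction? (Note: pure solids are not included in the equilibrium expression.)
K_p = 0.732

Solids (Fe₂O₃, Fe) are excluded.
Kp = P(CO₂)³/P(CO)³ = (1.37)³/(1.52)³ = 2.571/3.512 = 0.732.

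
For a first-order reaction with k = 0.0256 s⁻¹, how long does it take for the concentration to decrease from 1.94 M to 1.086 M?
22.66 s

From ln[A] = ln[A]₀ - k·t: t = ln([A]₀/[A])/k = ln(1.94/1.086)/0.0256 = ln(1.7864)/0.0256 = 0.5802/0.0256 = 22.66 s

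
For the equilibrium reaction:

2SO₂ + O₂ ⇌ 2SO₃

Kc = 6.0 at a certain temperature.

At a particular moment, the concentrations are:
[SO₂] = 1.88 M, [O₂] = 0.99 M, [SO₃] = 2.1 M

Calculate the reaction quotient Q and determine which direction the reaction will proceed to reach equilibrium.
Q = 1.260, Q < K, reaction proceeds forward (toward products)

Q = ([SO₃]^2) / ([SO₂]^2 × [O₂])
  = ((2.1)^2) / ((1.88)^2·(0.99)) = 4.41/3.4991 = 1.26
Since Q = 1.26 < Kc = 6.0, the reaction proceeds forward (toward products) to reach equilibrium.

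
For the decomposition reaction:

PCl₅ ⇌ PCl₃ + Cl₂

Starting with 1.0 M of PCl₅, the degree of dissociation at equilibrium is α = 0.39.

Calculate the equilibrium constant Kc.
K_c = 0.2493

x = α·[A]₀ = 0.39 × 1.0 = 0.39 M dissociated.
At eq: [PCl₅] = 1.0 − 0.39 = 0.61 M; [PCl₃] = [Cl₂] = x = 0.39 M.
Kc = [PCl₃][Cl₂]/[PCl₅] = (0.39)²/0.61 = 0.2493.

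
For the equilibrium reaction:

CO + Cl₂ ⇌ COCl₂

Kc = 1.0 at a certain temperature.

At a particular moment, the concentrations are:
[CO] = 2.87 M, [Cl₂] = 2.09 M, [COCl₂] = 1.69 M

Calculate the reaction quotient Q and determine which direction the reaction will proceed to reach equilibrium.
Q = 0.282, Q < K, reaction proceeds forward (toward products)

Q = ([COCl₂]) / ([CO] × [Cl₂])
  = ((1.69)) / ((2.87)·(2.09)) = 1.69/5.9983 = 0.2817
Since Q = 0.2817 < Kc = 1.0, the reaction proceeds forward (toward products) to reach equilibrium.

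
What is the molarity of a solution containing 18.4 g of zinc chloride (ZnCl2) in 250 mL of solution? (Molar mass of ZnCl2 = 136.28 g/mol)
Moles of ZnCl2 = 18.4 g ÷ 136.28 g/mol = 0.135016 mol
Volume = 250 mL = 0.25 L
Molarity = 0.135016 mol ÷ 0.25 L = 0.5401 M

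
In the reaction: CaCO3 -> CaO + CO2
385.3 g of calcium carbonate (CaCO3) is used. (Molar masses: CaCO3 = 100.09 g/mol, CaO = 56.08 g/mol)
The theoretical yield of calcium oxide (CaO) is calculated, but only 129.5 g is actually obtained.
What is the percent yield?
Moles of CaCO3 = 385.3 g ÷ 100.09 g/mol = 3.84954 mol
Mole ratio: 1 mol CaO / 1 mol CaCO3
Moles of CaO = 3.84954 × (1/1) = 3.84954 mol
Theoretical yield = 3.84954 mol × 56.08 g/mol = 215.88 g
Actual yield = 129.5 g
Percent yield = (129.5 / 215.88) × 100% = 60.0%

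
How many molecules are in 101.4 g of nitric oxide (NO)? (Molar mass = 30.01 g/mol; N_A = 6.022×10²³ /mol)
Moles = 101.4 g ÷ 30.01 g/mol = 3.37887 mol
Molecules = 3.37887 mol × 6.022×10²³ /mol = 2.035e+24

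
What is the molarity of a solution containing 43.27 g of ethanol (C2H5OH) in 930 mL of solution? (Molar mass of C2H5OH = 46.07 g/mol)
Moles of C2H5OH = 43.27 g ÷ 46.07 g/mol = 0.939223 mol
Volume = 930 mL = 0.93 L
Molarity = 0.939223 mol ÷ 0.93 L = 1.01 M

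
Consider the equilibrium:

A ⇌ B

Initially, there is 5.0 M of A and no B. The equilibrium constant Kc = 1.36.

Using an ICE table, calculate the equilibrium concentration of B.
[B] = 2.881 M

ICE: [A] = 5.0 − x, [B] = x.
Kc = x/(5.0 − x) = 1.36 ⇒ x = 1.36·5.0/(1 + 1.36) = 6.8/2.36 = 2.881.
[B] = x = 2.881 M.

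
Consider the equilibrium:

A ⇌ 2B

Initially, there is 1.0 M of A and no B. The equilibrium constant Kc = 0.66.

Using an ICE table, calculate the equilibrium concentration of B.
[B] = 0.664 M

ICE: [A] = 1.0 − x, [B] = 2x.
Kc = (2x)²/(1.0 − x) = 0.66 ⇒ 4x² + 0.66x − 0.66 = 0.
x = (−0.66 + √(0.66² + 4·4·0.66))/(2·4) = (−0.66 + √10.996)/8 = 0.332.
[B] = 2x = 0.664 M.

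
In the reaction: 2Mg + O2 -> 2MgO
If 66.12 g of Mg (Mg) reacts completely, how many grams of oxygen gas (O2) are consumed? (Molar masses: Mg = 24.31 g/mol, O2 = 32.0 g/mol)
Moles of Mg = 66.12 g ÷ 24.31 g/mol = 2.71987 mol
Mole ratio: 1 mol O2 / 2 mol Mg
Moles of O2 = 2.71987 × (1/2) = 1.35993 mol
Mass of O2 = 1.35993 mol × 32.0 g/mol = 43.52 g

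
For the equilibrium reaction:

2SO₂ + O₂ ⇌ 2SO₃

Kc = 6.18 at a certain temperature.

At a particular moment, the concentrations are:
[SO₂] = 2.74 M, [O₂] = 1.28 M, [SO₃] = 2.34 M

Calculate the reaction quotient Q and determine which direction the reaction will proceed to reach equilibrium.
Q = 0.570, Q < K, reaction proceeds forward (toward products)

Q = ([SO₃]^2) / ([SO₂]^2 × [O₂])
  = ((2.34)^2) / ((2.74)^2·(1.28)) = 5.4756/9.6097 = 0.5698
Since Q = 0.5698 < Kc = 6.18, the reaction proceeds forward (toward products) to reach equilibrium.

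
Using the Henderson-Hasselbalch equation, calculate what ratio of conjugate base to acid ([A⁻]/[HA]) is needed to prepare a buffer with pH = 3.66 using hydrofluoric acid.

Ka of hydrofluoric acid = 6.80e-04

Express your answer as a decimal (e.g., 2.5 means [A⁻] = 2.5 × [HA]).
[A⁻]/[HA] = 3.108

pKa = −log(6.80e-04) = 3.1675. pH = pKa + log([A⁻]/[HA]). 3.66 = 3.1675 + log(ratio). log(ratio) = 3.66 − 3.1675 = 0.4925. ratio = 10^(0.4925) = 3.108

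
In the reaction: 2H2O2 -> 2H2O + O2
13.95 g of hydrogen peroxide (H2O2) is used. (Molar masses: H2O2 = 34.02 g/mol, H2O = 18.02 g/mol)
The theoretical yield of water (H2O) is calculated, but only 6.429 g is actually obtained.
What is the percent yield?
Moles of H2O2 = 13.95 g ÷ 34.02 g/mol = 0.410053 mol
Mole ratio: 2 mol H2O / 2 mol H2O2
Moles of H2O = 0.410053 × (2/2) = 0.410053 mol
Theoretical yield = 0.410053 mol × 18.02 g/mol = 7.3892 g
Actual yield = 6.429 g
Percent yield = (6.429 / 7.3892) × 100% = 87.0%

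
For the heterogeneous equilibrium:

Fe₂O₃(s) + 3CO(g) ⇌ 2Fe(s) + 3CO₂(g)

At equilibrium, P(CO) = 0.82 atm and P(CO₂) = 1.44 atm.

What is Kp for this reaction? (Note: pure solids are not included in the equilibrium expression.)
K_p = 5.416

Solids (Fe₂O₃, Fe) are excluded.
Kp = P(CO₂)³/P(CO)³ = (1.44)³/(0.82)³ = 2.986/0.5514 = 5.416.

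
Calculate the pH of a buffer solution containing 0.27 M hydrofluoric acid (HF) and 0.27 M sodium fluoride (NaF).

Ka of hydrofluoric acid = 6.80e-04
pH = 3.17

pKa = -log(6.80e-04) = 3.17. pH = pKa + log([A⁻]/[HA]) = 3.17 + log(0.27/0.27)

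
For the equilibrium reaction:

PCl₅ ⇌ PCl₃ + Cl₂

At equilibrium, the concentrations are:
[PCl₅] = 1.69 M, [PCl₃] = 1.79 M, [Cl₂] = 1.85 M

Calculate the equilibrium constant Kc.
K_c = 1.9595

Kc = ([PCl₃] × [Cl₂]) / ([PCl₅])
   = ((1.79)·(1.85)) / ((1.69))
   = 3.3115 / 1.69 = 1.9595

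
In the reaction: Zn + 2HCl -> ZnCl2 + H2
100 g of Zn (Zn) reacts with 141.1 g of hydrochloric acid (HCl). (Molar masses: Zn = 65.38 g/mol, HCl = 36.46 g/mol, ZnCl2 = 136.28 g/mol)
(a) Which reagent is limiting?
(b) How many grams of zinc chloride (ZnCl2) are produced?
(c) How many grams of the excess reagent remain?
(a) Zn, (b) 208.4 g, (c) 29.57 g

Moles of Zn = 100 g ÷ 65.38 g/mol = 1.52952 mol
Moles of HCl = 141.1 g ÷ 36.46 g/mol = 3.86999 mol
Moles ÷ coefficient: Zn: 1.52952/1 = 1.53, HCl: 3.86999/2 = 1.935
(a) Zn has the smaller value, so Zn is the limiting reagent.
(b) Moles of ZnCl2 = 1.52952 mol Zn × (1/1) = 1.52952 mol; mass = 1.52952 mol × 136.28 g/mol = 208.4 g
(c) HCl consumed = 1.52952 × (2/1) = 3.05904 mol; remaining = 3.86999 − 3.05904 = 0.810955 mol; mass = 0.810955 mol × 36.46 g/mol = 29.57 g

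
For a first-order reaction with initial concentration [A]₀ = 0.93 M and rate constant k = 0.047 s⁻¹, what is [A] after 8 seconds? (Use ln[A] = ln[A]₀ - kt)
0.6385 M

ln[A] = ln[A]₀ - k·t = ln(0.93) - (0.047)·(8) = -0.0726 - 0.3760 = -0.4486
[A] = e^(-0.4486) = 0.6385 M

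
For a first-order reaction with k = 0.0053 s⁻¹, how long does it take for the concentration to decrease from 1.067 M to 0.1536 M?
365.71 s

From ln[A] = ln[A]₀ - k·t: t = ln([A]₀/[A])/k = ln(1.067/0.1536)/0.0053 = ln(6.9466)/0.0053 = 1.9383/0.0053 = 365.71 s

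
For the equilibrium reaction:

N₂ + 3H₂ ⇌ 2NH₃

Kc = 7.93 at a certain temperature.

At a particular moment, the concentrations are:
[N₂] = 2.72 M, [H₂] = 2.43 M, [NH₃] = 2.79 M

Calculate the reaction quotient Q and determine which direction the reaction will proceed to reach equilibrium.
Q = 0.199, Q < K, reaction proceeds forward (toward products)

Q = ([NH₃]^2) / ([N₂] × [H₂]^3)
  = ((2.79)^2) / ((2.72)·(2.43)^3) = 7.7841/39.029 = 0.1994
Since Q = 0.1994 < Kc = 7.93, the reaction proceeds forward (toward products) to reach equilibrium.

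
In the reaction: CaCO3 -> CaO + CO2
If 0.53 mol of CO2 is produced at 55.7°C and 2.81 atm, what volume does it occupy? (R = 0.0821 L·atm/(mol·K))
T = 55.7°C + 273.15 = 328.85 K
V = nRT/P = (0.53 × 0.0821 × 328.85) / 2.81
V = 5.09 L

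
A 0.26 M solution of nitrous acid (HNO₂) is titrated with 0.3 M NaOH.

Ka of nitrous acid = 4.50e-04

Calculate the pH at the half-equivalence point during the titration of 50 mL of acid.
pH = pKa = 3.35

At the half-equivalence point, [HA] = [A⁻], so by Henderson–Hasselbalch pH = pKa + log(1) = pKa.
pKa = −log(4.50e-04) = 3.35.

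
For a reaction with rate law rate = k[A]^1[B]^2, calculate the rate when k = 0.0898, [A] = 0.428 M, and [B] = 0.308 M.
0.003646 M/s

rate = k·[A]^1·[B]^2 = 0.0898·(0.428)^1·(0.308)^2 = 0.0898·0.428·0.094864 = 0.003646 M/s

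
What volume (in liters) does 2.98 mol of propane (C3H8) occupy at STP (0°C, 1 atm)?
At STP, 1 mol of gas occupies 22.4 L
Volume = 2.98 mol × 22.4 L/mol = 66.75 L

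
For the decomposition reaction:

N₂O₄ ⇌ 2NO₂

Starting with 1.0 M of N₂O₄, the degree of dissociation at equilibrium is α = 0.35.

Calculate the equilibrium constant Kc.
K_c = 0.7538

x = α·[A]₀ = 0.35 × 1.0 = 0.35 M dissociated.
At eq: [N₂O₄] = 1.0 − 0.35 = 0.65 M; [NO₂] = 2x = 0.7 M.
Kc = [NO₂]²/[N₂O₄] = (0.7)²/0.65 = 0.7538.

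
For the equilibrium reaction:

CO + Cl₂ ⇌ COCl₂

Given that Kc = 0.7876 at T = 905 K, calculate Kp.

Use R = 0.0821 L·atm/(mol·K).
K_p = 0.0106

Δn = (moles gaseous products) − (moles gaseous reactants) = -1
T = 905 K; RT = 0.0821 × 905 = 74.3005
Kp = Kc·(RT)^Δn = 0.7876 × (74.3005)^-1 = 0.7876 × 0.0134589 = 0.0106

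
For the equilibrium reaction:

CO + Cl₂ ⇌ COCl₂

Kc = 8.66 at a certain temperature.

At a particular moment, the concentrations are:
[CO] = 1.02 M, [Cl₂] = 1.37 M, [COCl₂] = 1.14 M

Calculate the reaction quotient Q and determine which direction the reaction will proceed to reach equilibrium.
Q = 0.816, Q < K, reaction proceeds forward (toward products)

Q = ([COCl₂]) / ([CO] × [Cl₂])
  = ((1.14)) / ((1.02)·(1.37)) = 1.14/1.3974 = 0.8158
Since Q = 0.8158 < Kc = 8.66, the reaction proceeds forward (toward products) to reach equilibrium.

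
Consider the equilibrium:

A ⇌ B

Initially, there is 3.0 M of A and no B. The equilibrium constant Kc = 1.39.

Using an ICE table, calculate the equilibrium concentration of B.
[B] = 1.745 M

ICE: [A] = 3.0 − x, [B] = x.
Kc = x/(3.0 − x) = 1.39 ⇒ x = 1.39·3.0/(1 + 1.39) = 4.17/2.39 = 1.745.
[B] = x = 1.745 M.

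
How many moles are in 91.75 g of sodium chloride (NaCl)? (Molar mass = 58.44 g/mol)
Moles = 91.75 g ÷ 58.44 g/mol = 1.57 mol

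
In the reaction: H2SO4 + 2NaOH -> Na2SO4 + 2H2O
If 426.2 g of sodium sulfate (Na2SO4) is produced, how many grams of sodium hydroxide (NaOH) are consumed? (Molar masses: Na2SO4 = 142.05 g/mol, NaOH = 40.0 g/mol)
Moles of Na2SO4 = 426.2 g ÷ 142.05 g/mol = 3.00035 mol
Mole ratio: 2 mol NaOH / 1 mol Na2SO4
Moles of NaOH = 3.00035 × (2/1) = 6.0007 mol
Mass of NaOH = 6.0007 mol × 40.0 g/mol = 240 g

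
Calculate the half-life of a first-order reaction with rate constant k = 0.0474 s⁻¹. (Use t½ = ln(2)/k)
14.62 s

t½ = ln(2)/k = 0.6931/0.0474 = 14.62 s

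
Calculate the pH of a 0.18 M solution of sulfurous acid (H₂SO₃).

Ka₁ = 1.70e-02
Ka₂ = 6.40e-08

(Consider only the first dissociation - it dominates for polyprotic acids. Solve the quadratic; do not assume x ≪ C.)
pH = 1.32

x² + Ka₁·x − Ka₁·C = 0 with Ka₁ = 1.70e-02, C = 0.18.
x = (−Ka₁ + √(Ka₁² + 4·Ka₁·C))/2 = 4.7467e-02 M, so pH = 1.32.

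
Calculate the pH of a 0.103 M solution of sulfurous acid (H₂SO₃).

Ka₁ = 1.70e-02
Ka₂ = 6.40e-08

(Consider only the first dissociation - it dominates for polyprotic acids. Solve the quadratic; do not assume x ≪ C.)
pH = 1.47

x² + Ka₁·x − Ka₁·C = 0 with Ka₁ = 1.70e-02, C = 0.103.
x = (−Ka₁ + √(Ka₁² + 4·Ka₁·C))/2 = 3.4200e-02 M, so pH = 1.47.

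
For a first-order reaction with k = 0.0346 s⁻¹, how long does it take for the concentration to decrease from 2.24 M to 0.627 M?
36.80 s

From ln[A] = ln[A]₀ - k·t: t = ln([A]₀/[A])/k = ln(2.24/0.627)/0.0346 = ln(3.5726)/0.0346 = 1.2733/0.0346 = 36.80 s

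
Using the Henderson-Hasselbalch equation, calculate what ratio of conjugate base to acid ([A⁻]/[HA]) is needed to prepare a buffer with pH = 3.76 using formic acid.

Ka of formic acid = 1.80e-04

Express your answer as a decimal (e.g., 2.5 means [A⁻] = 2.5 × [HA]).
[A⁻]/[HA] = 1.036

pKa = −log(1.80e-04) = 3.7447. pH = pKa + log([A⁻]/[HA]). 3.76 = 3.7447 + log(ratio). log(ratio) = 3.76 − 3.7447 = 0.0153. ratio = 10^(0.0153) = 1.036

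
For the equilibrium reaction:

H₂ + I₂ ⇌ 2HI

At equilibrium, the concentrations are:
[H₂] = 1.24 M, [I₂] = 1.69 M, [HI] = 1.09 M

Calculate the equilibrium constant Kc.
K_c = 0.5669

Kc = ([HI]^2) / ([H₂] × [I₂])
   = ((1.09)^2) / ((1.24)·(1.69))
   = 1.1881 / 2.0956 = 0.5669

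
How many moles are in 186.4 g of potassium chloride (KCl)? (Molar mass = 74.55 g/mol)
Moles = 186.4 g ÷ 74.55 g/mol = 2.5 mol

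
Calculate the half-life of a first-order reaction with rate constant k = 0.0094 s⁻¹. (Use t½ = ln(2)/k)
73.74 s

t½ = ln(2)/k = 0.6931/0.0094 = 73.74 s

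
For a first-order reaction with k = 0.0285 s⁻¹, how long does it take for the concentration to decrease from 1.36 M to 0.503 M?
34.90 s

From ln[A] = ln[A]₀ - k·t: t = ln([A]₀/[A])/k = ln(1.36/0.503)/0.0285 = ln(2.7038)/0.0285 = 0.9946/0.0285 = 34.90 s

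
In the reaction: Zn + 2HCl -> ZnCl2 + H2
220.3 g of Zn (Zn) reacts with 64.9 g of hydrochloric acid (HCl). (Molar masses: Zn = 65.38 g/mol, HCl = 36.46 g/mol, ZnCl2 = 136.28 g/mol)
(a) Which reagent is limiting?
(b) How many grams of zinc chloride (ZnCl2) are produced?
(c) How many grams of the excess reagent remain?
(a) HCl, (b) 121.3 g, (c) 162.1 g

Moles of Zn = 220.3 g ÷ 65.38 g/mol = 3.36953 mol
Moles of HCl = 64.9 g ÷ 36.46 g/mol = 1.78003 mol
Moles ÷ coefficient: Zn: 3.36953/1 = 3.37, HCl: 1.78003/2 = 0.89
(a) HCl has the smaller value, so HCl is the limiting reagent.
(b) Moles of ZnCl2 = 1.78003 mol HCl × (1/2) = 0.890016 mol; mass = 0.890016 mol × 136.28 g/mol = 121.3 g
(c) Zn consumed = 1.78003 × (1/2) = 0.890016 mol; remaining = 3.36953 − 0.890016 = 2.47952 mol; mass = 2.47952 mol × 65.38 g/mol = 162.1 g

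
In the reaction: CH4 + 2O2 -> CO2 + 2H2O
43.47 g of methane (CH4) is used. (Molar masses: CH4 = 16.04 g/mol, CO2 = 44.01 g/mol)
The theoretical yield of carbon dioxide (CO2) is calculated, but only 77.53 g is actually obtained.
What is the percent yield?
Moles of CH4 = 43.47 g ÷ 16.04 g/mol = 2.7101 mol
Mole ratio: 1 mol CO2 / 1 mol CH4
Moles of CO2 = 2.7101 × (1/1) = 2.7101 mol
Theoretical yield = 2.7101 mol × 44.01 g/mol = 119.27 g
Actual yield = 77.53 g
Percent yield = (77.53 / 119.27) × 100% = 65.0%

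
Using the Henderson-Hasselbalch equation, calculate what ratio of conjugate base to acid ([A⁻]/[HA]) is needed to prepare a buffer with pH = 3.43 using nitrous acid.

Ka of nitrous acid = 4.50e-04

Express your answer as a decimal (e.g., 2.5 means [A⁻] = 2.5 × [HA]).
[A⁻]/[HA] = 1.211

pKa = −log(4.50e-04) = 3.3468. pH = pKa + log([A⁻]/[HA]). 3.43 = 3.3468 + log(ratio). log(ratio) = 3.43 − 3.3468 = 0.0832. ratio = 10^(0.0832) = 1.211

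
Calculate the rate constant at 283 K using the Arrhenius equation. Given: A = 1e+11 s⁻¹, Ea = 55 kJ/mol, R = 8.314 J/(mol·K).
7.05e+00 s⁻¹

k = A·exp(-Ea/(R·T)) = 1e+11·exp(-55000/(8.314·283)) = 1e+11·exp(-23.3758) = 1e+11·7.0473e-11 = 7.05e+00 s⁻¹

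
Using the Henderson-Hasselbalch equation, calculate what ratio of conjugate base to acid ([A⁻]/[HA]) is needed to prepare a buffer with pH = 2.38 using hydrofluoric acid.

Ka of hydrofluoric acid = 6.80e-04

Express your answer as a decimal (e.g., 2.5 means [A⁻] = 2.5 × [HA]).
[A⁻]/[HA] = 0.163

pKa = −log(6.80e-04) = 3.1675. pH = pKa + log([A⁻]/[HA]). 2.38 = 3.1675 + log(ratio). log(ratio) = 2.38 − 3.1675 = -0.7875. ratio = 10^(-0.7875) = 0.163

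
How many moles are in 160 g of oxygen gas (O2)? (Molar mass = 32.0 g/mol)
Moles = 160 g ÷ 32.0 g/mol = 5 mol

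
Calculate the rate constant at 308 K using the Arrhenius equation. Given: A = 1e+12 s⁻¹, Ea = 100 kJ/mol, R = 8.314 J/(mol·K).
1.10e-05 s⁻¹

k = A·exp(-Ea/(R·T)) = 1e+12·exp(-100000/(8.314·308)) = 1e+12·exp(-39.0516) = 1e+12·1.0967e-17 = 1.10e-05 s⁻¹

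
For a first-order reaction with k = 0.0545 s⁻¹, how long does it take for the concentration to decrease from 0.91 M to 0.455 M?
12.72 s

From ln[A] = ln[A]₀ - k·t: t = ln([A]₀/[A])/k = ln(0.91/0.455)/0.0545 = ln(2.0000)/0.0545 = 0.6931/0.0545 = 12.72 s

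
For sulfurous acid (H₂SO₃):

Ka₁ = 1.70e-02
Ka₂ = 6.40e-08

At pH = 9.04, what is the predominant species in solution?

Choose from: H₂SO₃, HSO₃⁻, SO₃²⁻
SO₃²⁻

pKa1 = 1.77, pKa2 = 7.19. Each pKa is the crossover between adjacent species; pH = 9.04 lies in the region where SO₃²⁻ predominates.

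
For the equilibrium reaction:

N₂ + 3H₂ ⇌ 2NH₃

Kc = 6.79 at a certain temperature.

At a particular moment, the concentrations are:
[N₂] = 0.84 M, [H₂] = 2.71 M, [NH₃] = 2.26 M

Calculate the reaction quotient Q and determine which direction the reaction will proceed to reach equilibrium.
Q = 0.306, Q < K, reaction proceeds forward (toward products)

Q = ([NH₃]^2) / ([N₂] × [H₂]^3)
  = ((2.26)^2) / ((0.84)·(2.71)^3) = 5.1076/16.718 = 0.3055
Since Q = 0.3055 < Kc = 6.79, the reaction proceeds forward (toward products) to reach equilibrium.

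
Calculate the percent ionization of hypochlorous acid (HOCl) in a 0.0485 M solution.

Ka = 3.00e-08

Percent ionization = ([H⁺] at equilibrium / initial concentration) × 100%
Percent ionization = 0.0786%

Let x = [H⁺]. Ka = x²/(C - x) ⇒ x² + (3.00e-08)x - (3.00e-08)(0.0485) = 0. x = 3.8129e-05. Percent = (3.8129e-05/0.0485) × 100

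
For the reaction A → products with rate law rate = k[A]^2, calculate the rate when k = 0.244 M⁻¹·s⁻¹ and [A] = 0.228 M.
0.01268 M/s

rate = k·[A]^2 = 0.244·(0.228)^2 = 0.244·0.051984 = 0.01268 M/s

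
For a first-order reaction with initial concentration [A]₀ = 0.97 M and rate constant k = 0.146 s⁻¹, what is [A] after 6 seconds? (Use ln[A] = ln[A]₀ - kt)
0.4040 M

ln[A] = ln[A]₀ - k·t = ln(0.97) - (0.146)·(6) = -0.0305 - 0.8760 = -0.9065
[A] = e^(-0.9065) = 0.4040 M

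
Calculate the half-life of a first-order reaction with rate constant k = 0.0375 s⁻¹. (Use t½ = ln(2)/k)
18.48 s

t½ = ln(2)/k = 0.6931/0.0375 = 18.48 s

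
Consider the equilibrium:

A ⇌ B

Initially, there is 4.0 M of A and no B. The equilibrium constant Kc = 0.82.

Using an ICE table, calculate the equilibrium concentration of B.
[B] = 1.802 M

ICE: [A] = 4.0 − x, [B] = x.
Kc = x/(4.0 − x) = 0.82 ⇒ x = 0.82·4.0/(1 + 0.82) = 3.28/1.82 = 1.802.
[B] = x = 1.802 M.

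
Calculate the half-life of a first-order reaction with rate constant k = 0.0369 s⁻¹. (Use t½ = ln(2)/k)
18.78 s

t½ = ln(2)/k = 0.6931/0.0369 = 18.78 s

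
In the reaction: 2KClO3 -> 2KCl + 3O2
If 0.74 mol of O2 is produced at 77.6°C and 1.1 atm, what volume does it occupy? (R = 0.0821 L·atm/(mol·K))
T = 77.6°C + 273.15 = 350.75 K
V = nRT/P = (0.74 × 0.0821 × 350.75) / 1.1
V = 19.37 L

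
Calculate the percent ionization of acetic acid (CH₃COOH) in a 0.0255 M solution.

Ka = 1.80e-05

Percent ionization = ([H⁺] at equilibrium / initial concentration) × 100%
Percent ionization = 2.62%

Let x = [H⁺]. Ka = x²/(C - x) ⇒ x² + (1.80e-05)x - (1.80e-05)(0.0255) = 0. x = 6.6856e-04. Percent = (6.6856e-04/0.0255) × 100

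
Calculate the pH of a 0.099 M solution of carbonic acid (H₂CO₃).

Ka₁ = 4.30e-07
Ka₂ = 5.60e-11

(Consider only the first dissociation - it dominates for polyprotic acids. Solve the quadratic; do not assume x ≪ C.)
pH = 3.69

x² + Ka₁·x − Ka₁·C = 0 with Ka₁ = 4.30e-07, C = 0.099.
x = (−Ka₁ + √(Ka₁² + 4·Ka₁·C))/2 = 2.0611e-04 M, so pH = 3.69.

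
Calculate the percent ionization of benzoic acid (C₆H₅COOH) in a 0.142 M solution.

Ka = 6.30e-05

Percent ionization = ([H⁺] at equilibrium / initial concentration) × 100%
Percent ionization = 2.08%

Let x = [H⁺]. Ka = x²/(C - x) ⇒ x² + (6.30e-05)x - (6.30e-05)(0.142) = 0. x = 2.9597e-03. Percent = (2.9597e-03/0.142) × 100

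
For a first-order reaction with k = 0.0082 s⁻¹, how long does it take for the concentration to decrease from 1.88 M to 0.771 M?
108.70 s

From ln[A] = ln[A]₀ - k·t: t = ln([A]₀/[A])/k = ln(1.88/0.771)/0.0082 = ln(2.4384)/0.0082 = 0.8913/0.0082 = 108.70 s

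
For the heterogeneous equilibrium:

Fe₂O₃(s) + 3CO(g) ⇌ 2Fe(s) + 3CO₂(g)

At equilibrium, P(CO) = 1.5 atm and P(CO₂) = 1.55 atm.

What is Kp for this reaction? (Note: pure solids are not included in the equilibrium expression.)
K_p = 1.103

Solids (Fe₂O₃, Fe) are excluded.
Kp = P(CO₂)³/P(CO)³ = (1.55)³/(1.5)³ = 3.724/3.375 = 1.103.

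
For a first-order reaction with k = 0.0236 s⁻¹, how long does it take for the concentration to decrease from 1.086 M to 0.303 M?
54.09 s

From ln[A] = ln[A]₀ - k·t: t = ln([A]₀/[A])/k = ln(1.086/0.303)/0.0236 = ln(3.5842)/0.0236 = 1.2765/0.0236 = 54.09 s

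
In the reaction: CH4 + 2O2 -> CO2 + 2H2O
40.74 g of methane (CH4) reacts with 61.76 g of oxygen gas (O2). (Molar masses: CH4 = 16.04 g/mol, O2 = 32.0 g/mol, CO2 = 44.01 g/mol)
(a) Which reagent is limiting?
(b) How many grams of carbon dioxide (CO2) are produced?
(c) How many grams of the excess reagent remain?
(a) O2, (b) 42.47 g, (c) 25.26 g

Moles of CH4 = 40.74 g ÷ 16.04 g/mol = 2.5399 mol
Moles of O2 = 61.76 g ÷ 32.0 g/mol = 1.93 mol
Moles ÷ coefficient: CH4: 2.5399/1 = 2.54, O2: 1.93/2 = 0.965
(a) O2 has the smaller value, so O2 is the limiting reagent.
(b) Moles of CO2 = 1.93 mol O2 × (1/2) = 0.965 mol; mass = 0.965 mol × 44.01 g/mol = 42.47 g
(c) CH4 consumed = 1.93 × (1/2) = 0.965 mol; remaining = 2.5399 − 0.965 = 1.5749 mol; mass = 1.5749 mol × 16.04 g/mol = 25.26 g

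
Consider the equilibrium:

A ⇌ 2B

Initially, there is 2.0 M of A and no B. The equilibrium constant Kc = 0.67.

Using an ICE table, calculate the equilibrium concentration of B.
[B] = 1.002 M

ICE: [A] = 2.0 − x, [B] = 2x.
Kc = (2x)²/(2.0 − x) = 0.67 ⇒ 4x² + 0.67x − 1.34 = 0.
x = (−0.67 + √(0.67² + 4·4·1.34))/(2·4) = (−0.67 + √21.889)/8 = 0.50107.
[B] = 2x = 1.002 M.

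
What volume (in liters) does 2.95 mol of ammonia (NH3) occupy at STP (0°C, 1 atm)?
At STP, 1 mol of gas occupies 22.4 L
Volume = 2.95 mol × 22.4 L/mol = 66.08 L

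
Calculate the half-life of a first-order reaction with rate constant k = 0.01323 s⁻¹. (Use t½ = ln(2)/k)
52.39 s

t½ = ln(2)/k = 0.6931/0.01323 = 52.39 s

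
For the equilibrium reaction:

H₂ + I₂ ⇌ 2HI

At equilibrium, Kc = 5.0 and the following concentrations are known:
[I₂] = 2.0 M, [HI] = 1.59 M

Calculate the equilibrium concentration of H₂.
[H₂] = 0.2528 M

Kc = ([HI]^2) / ([H₂] × [I₂]) = 5.0
[H₂]^1 = (product terms)/(Kc · other reactant terms) = 2.5281 / (5.0 · 2) = 0.25281
[H₂] = 0.2528 M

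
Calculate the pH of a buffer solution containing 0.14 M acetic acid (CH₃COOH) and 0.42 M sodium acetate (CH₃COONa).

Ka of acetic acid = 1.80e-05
pH = 5.22

pKa = -log(1.80e-05) = 4.74. pH = pKa + log([A⁻]/[HA]) = 4.74 + log(0.42/0.14)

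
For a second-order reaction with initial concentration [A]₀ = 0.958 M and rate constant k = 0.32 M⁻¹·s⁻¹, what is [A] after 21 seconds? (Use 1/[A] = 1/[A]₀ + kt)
0.1288 M

1/[A] = 1/[A]₀ + k·t = 1/0.958 + (0.32)·(21) = 1.0438 + 6.7200 = 7.7638
[A] = 1/7.7638 = 0.1288 M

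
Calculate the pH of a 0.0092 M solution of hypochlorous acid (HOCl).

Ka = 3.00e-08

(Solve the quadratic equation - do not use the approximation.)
pH = 4.78

x² + Ka×x - Ka×C = 0. Using quadratic formula: [H⁺] = 1.6598e-05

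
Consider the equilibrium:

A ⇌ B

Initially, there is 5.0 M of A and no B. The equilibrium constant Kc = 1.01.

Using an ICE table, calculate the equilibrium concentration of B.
[B] = 2.512 M

ICE: [A] = 5.0 − x, [B] = x.
Kc = x/(5.0 − x) = 1.01 ⇒ x = 1.01·5.0/(1 + 1.01) = 5.05/2.01 = 2.512.
[B] = x = 2.512 M.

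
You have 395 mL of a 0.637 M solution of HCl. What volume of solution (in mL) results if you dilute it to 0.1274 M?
Using M₁V₁ = M₂V₂:
0.637 × 395 = 0.1274 × V₂
V₂ = (0.637 × 395) / 0.1274 = 1975 mL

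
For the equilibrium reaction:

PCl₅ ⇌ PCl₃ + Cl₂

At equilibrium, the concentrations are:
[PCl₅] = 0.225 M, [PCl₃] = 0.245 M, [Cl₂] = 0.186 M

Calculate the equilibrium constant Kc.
K_c = 0.2025

Kc = ([PCl₃] × [Cl₂]) / ([PCl₅])
   = ((0.245)·(0.186)) / ((0.225))
   = 0.04557 / 0.225 = 0.2025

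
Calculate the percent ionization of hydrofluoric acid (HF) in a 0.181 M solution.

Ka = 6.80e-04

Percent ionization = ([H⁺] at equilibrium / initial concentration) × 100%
Percent ionization = 5.94%

Let x = [H⁺]. Ka = x²/(C - x) ⇒ x² + (6.80e-04)x - (6.80e-04)(0.181) = 0. x = 1.0759e-02. Percent = (1.0759e-02/0.181) × 100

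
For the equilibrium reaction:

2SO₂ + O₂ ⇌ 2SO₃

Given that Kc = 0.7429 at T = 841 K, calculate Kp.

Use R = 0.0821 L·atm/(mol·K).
K_p = 0.0108

Δn = (moles gaseous products) − (moles gaseous reactants) = -1
T = 841 K; RT = 0.0821 × 841 = 69.0461
Kp = Kc·(RT)^Δn = 0.7429 × (69.0461)^-1 = 0.7429 × 0.0144831 = 0.0108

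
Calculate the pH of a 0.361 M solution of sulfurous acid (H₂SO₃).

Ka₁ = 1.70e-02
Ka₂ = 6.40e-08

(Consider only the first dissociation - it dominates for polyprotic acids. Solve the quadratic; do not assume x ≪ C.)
pH = 1.15

x² + Ka₁·x − Ka₁·C = 0 with Ka₁ = 1.70e-02, C = 0.361.
x = (−Ka₁ + √(Ka₁² + 4·Ka₁·C))/2 = 7.0299e-02 M, so pH = 1.15.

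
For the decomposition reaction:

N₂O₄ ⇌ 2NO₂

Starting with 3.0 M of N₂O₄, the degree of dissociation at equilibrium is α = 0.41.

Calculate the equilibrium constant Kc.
K_c = 3.4190

x = α·[A]₀ = 0.41 × 3.0 = 1.23 M dissociated.
At eq: [N₂O₄] = 3.0 − 1.23 = 1.77 M; [NO₂] = 2x = 2.46 M.
Kc = [NO₂]²/[N₂O₄] = (2.46)²/1.77 = 3.419.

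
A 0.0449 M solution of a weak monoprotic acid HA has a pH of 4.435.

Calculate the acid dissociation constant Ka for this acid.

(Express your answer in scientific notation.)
K_a = 3.01e-08

[H⁺] = 10^(−pH) = 10^(−4.435) = 3.673e-05 M. For HA ⇌ H⁺ + A⁻, Ka = x²/(C − x) = (3.673e-05)²/(0.0449 − 3.673e-05) = 3.01e-08.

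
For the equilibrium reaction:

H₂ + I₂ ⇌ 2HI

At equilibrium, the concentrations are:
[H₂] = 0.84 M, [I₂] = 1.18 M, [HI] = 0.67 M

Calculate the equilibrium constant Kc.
K_c = 0.4529

Kc = ([HI]^2) / ([H₂] × [I₂])
   = ((0.67)^2) / ((0.84)·(1.18))
   = 0.4489 / 0.9912 = 0.4529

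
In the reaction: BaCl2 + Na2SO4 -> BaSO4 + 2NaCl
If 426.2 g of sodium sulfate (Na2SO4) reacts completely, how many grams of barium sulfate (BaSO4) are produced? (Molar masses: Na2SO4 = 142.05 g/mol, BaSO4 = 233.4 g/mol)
Moles of Na2SO4 = 426.2 g ÷ 142.05 g/mol = 3.00035 mol
Mole ratio: 1 mol BaSO4 / 1 mol Na2SO4
Moles of BaSO4 = 3.00035 × (1/1) = 3.00035 mol
Mass of BaSO4 = 3.00035 mol × 233.4 g/mol = 700.3 g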